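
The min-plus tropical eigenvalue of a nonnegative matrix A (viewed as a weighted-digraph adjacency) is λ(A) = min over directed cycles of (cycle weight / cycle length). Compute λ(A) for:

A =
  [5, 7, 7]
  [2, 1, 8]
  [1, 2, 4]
λ(A) = 1

Enumerate directed cycles and compute their means (weight / length). Sample:
  cycle 0 → 0: weight = 5, length = 1, mean = 5/1 ≈ 5.000
  cycle 1 → 1: weight = 1, length = 1, mean = 1/1 ≈ 1.000
  cycle 2 → 2: weight = 4, length = 1, mean = 4/1 ≈ 4.000
  cycle 0 → 1 → 0: weight = 9, length = 2, mean = 9/2 ≈ 4.500
  cycle 0 → 2 → 0: weight = 8, length = 2, mean = 8/2 ≈ 4.000
  cycle 1 → 0 → 1: weight = 9, length = 2, mean = 9/2 ≈ 4.500
Minimum mean = 1.000, attained e.g. along the cycle 1 → 1 with weight 1 and length 1. So λ(A) = 1/1 = 1.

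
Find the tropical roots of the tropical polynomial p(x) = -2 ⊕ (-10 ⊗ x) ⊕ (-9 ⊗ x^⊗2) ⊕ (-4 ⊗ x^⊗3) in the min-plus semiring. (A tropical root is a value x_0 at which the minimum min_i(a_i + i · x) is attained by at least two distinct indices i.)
Roots: {-5, -1, 8}

Each tropical root is a break point of the lower envelope of the lines y = a_i + i · x (there are 4 lines, with slopes 0, 1, ..., 3). Only the lines that attain the minimum somewhere contribute to roots; other lines are dominated. Here the surviving (envelope) indices are i = 3, i = 2, i = 1, i = 0.
Intersections between consecutive envelope lines give the roots: for adjacent envelope indices i < j the intersection is x = (a_i − a_j) / (j − i). Reading off the sorted break points: {-5, -1, 8}.
Verification: at each break x_0, at least two indices attain the minimum of min_i(a_i + i · x_0).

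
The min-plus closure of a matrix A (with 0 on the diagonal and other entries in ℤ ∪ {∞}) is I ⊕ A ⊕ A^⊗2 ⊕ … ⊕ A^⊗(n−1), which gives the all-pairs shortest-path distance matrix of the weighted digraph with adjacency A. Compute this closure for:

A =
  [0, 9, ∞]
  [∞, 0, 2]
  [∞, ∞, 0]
Closure =
  [0, 9, 11]
  [∞, 0, 2]
  [∞, ∞, 0]

This is the Floyd-Warshall all-pairs shortest-path computation. For each intermediate vertex k = 0, 1, …, 2, update dist[i][j] ← min(dist[i][j], dist[i][k] + dist[k][j]). The final matrix gives, for each (i, j), the minimum total weight of any directed path from i to j (possibly empty when i = j).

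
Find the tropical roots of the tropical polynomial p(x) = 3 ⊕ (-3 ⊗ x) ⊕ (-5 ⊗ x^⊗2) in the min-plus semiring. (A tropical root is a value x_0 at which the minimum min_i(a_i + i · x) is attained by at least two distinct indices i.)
Roots: {2, 6}

Each tropical root is a break point of the lower envelope of the lines y = a_i + i · x (there are 3 lines, with slopes 0, 1, ..., 2). Only the lines that attain the minimum somewhere contribute to roots; other lines are dominated. Here the surviving (envelope) indices are i = 2, i = 1, i = 0.
Intersections between consecutive envelope lines give the roots: for adjacent envelope indices i < j the intersection is x = (a_i − a_j) / (j − i). Reading off the sorted break points: {2, 6}.
Verification: at each break x_0, at least two indices attain the minimum of min_i(a_i + i · x_0).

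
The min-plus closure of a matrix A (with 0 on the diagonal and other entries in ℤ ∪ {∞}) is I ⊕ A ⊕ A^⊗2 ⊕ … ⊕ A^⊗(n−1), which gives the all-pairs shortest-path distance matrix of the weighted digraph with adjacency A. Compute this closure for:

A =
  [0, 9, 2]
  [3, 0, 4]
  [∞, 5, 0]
Closure =
  [0, 7, 2]
  [3, 0, 4]
  [8, 5, 0]

This is the Floyd-Warshall all-pairs shortest-path computation. For each intermediate vertex k = 0, 1, …, 2, update dist[i][j] ← min(dist[i][j], dist[i][k] + dist[k][j]). The final matrix gives, for each (i, j), the minimum total weight of any directed path from i to j (possibly empty when i = j).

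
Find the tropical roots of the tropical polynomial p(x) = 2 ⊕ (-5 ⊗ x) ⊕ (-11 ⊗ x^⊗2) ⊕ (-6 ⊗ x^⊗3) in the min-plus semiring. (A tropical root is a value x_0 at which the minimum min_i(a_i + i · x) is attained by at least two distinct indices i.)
Roots: {-5, 6, 7}

Each tropical root is a break point of the lower envelope of the lines y = a_i + i · x (there are 4 lines, with slopes 0, 1, ..., 3). Only the lines that attain the minimum somewhere contribute to roots; other lines are dominated. Here the surviving (envelope) indices are i = 3, i = 2, i = 1, i = 0.
Intersections between consecutive envelope lines give the roots: for adjacent envelope indices i < j the intersection is x = (a_i − a_j) / (j − i). Reading off the sorted break points: {-5, 6, 7}.
Verification: at each break x_0, at least two indices attain the minimum of min_i(a_i + i · x_0).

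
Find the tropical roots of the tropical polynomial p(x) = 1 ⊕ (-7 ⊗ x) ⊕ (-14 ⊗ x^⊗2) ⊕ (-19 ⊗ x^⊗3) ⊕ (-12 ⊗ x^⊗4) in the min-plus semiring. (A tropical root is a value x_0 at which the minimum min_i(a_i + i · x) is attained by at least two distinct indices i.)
Roots: {-7, 5, 7, 8}

Each tropical root is a break point of the lower envelope of the lines y = a_i + i · x (there are 5 lines, with slopes 0, 1, ..., 4). Only the lines that attain the minimum somewhere contribute to roots; other lines are dominated. Here the surviving (envelope) indices are i = 4, i = 3, i = 2, i = 1, i = 0.
Intersections between consecutive envelope lines give the roots: for adjacent envelope indices i < j the intersection is x = (a_i − a_j) / (j − i). Reading off the sorted break points: {-7, 5, 7, 8}.
Verification: at each break x_0, at least two indices attain the minimum of min_i(a_i + i · x_0).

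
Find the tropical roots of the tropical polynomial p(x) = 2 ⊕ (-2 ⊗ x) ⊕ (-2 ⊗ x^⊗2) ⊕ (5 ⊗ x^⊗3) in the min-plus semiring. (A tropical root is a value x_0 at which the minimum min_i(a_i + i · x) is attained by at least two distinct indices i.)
Roots: {-7, 0, 4}

Each tropical root is a break point of the lower envelope of the lines y = a_i + i · x (there are 4 lines, with slopes 0, 1, ..., 3). Only the lines that attain the minimum somewhere contribute to roots; other lines are dominated. Here the surviving (envelope) indices are i = 3, i = 2, i = 1, i = 0.
Intersections between consecutive envelope lines give the roots: for adjacent envelope indices i < j the intersection is x = (a_i − a_j) / (j − i). Reading off the sorted break points: {-7, 0, 4}.
Verification: at each break x_0, at least two indices attain the minimum of min_i(a_i + i · x_0).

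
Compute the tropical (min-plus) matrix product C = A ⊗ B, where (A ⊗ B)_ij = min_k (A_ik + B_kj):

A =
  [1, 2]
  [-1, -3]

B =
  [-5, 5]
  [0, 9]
A ⊗ B =
  [-4, 6]
  [-6, 4]

Apply the min-plus product entry-by-entry:
  C[0][0] = min over k of (A[0][0] + B[0][0] = 1 + -5 = -4, A[0][1] + B[1][0] = 2 + 0 = 2) = -4 (attained at k = 0)
  C[0][1] = min over k of (A[0][0] + B[0][1] = 1 + 5 = 6, A[0][1] + B[1][1] = 2 + 9 = 11) = 6 (attained at k = 0)
  C[1][0] = min over k of (A[1][0] + B[0][0] = -1 + -5 = -6, A[1][1] + B[1][0] = -3 + 0 = -3) = -6 (attained at k = 0)
  C[1][1] = min over k of (A[1][0] + B[0][1] = -1 + 5 = 4, A[1][1] + B[1][1] = -3 + 9 = 6) = 4 (attained at k = 0)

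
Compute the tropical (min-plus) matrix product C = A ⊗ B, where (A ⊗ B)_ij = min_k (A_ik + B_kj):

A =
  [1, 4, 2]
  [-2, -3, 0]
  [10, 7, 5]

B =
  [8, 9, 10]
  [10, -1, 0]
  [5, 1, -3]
A ⊗ B =
  [7, 3, -1]
  [5, -4, -3]
  [10, 6, 2]

Apply the min-plus product entry-by-entry:
  C[0][0] = min over k of (A[0][0] + B[0][0] = 1 + 8 = 9, A[0][1] + B[1][0] = 4 + 10 = 14, A[0][2] + B[2][0] = 2 + 5 = 7) = 7 (attained at k = 2)
  C[0][1] = min over k of (A[0][0] + B[0][1] = 1 + 9 = 10, A[0][1] + B[1][1] = 4 + -1 = 3, A[0][2] + B[2][1] = 2 + 1 = 3) = 3 (attained at k = 1)
  C[0][2] = min over k of (A[0][0] + B[0][2] = 1 + 10 = 11, A[0][1] + B[1][2] = 4 + 0 = 4, A[0][2] + B[2][2] = 2 + -3 = -1) = -1 (attained at k = 2)
  C[1][0] = min over k of (A[1][0] + B[0][0] = -2 + 8 = 6, A[1][1] + B[1][0] = -3 + 10 = 7, A[1][2] + B[2][0] = 0 + 5 = 5) = 5 (attained at k = 2)
  C[1][1] = min over k of (A[1][0] + B[0][1] = -2 + 9 = 7, A[1][1] + B[1][1] = -3 + -1 = -4, A[1][2] + B[2][1] = 0 + 1 = 1) = -4 (attained at k = 1)
  C[1][2] = min over k of (A[1][0] + B[0][2] = -2 + 10 = 8, A[1][1] + B[1][2] = -3 + 0 = -3, A[1][2] + B[2][2] = 0 + -3 = -3) = -3 (attained at k = 1)
  C[2][0] = min over k of (A[2][0] + B[0][0] = 10 + 8 = 18, A[2][1] + B[1][0] = 7 + 10 = 17, A[2][2] + B[2][0] = 5 + 5 = 10) = 10 (attained at k = 2)
  C[2][1] = min over k of (A[2][0] + B[0][1] = 10 + 9 = 19, A[2][1] + B[1][1] = 7 + -1 = 6, A[2][2] + B[2][1] = 5 + 1 = 6) = 6 (attained at k = 1)
  C[2][2] = min over k of (A[2][0] + B[0][2] = 10 + 10 = 20, A[2][1] + B[1][2] = 7 + 0 = 7, A[2][2] + B[2][2] = 5 + -3 = 2) = 2 (attained at k = 2)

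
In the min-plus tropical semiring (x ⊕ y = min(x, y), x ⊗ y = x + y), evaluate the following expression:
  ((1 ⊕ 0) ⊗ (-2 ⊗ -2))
((1 ⊕ 0) ⊗ (-2 ⊗ -2)) = -4

Expand innermost to outermost. Recall ⊕ takes the minimum of its arguments and ⊗ takes their sum. Working out the expression ((1 ⊕ 0) ⊗ (-2 ⊗ -2)) gives -4.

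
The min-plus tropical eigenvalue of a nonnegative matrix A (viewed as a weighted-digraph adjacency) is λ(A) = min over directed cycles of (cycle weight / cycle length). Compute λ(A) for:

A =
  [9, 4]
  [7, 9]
λ(A) = 11/2

Enumerate directed cycles and compute their means (weight / length). Sample:
  cycle 0 → 0: weight = 9, length = 1, mean = 9/1 ≈ 9.000
  cycle 1 → 1: weight = 9, length = 1, mean = 9/1 ≈ 9.000
  cycle 0 → 1 → 0: weight = 11, length = 2, mean = 11/2 ≈ 5.500
  cycle 1 → 0 → 1: weight = 11, length = 2, mean = 11/2 ≈ 5.500
Minimum mean = 5.500, attained e.g. along the cycle 0 → 1 → 0 with weight 11 and length 2. So λ(A) = 11/2 = 11/2.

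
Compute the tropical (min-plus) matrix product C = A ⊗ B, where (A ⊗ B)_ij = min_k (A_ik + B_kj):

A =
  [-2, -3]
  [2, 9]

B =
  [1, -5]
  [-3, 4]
A ⊗ B =
  [-6, -7]
  [3, -3]

Apply the min-plus product entry-by-entry:
  C[0][0] = min over k of (A[0][0] + B[0][0] = -2 + 1 = -1, A[0][1] + B[1][0] = -3 + -3 = -6) = -6 (attained at k = 1)
  C[0][1] = min over k of (A[0][0] + B[0][1] = -2 + -5 = -7, A[0][1] + B[1][1] = -3 + 4 = 1) = -7 (attained at k = 0)
  C[1][0] = min over k of (A[1][0] + B[0][0] = 2 + 1 = 3, A[1][1] + B[1][0] = 9 + -3 = 6) = 3 (attained at k = 0)
  C[1][1] = min over k of (A[1][0] + B[0][1] = 2 + -5 = -3, A[1][1] + B[1][1] = 9 + 4 = 13) = -3 (attained at k = 0)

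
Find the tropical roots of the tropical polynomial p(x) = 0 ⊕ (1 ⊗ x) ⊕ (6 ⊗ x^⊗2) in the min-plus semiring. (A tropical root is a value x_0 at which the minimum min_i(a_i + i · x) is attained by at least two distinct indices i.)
Roots: {-5, -1}

Each tropical root is a break point of the lower envelope of the lines y = a_i + i · x (there are 3 lines, with slopes 0, 1, ..., 2). Only the lines that attain the minimum somewhere contribute to roots; other lines are dominated. Here the surviving (envelope) indices are i = 2, i = 1, i = 0.
Intersections between consecutive envelope lines give the roots: for adjacent envelope indices i < j the intersection is x = (a_i − a_j) / (j − i). Reading off the sorted break points: {-5, -1}.
Verification: at each break x_0, at least two indices attain the minimum of min_i(a_i + i · x_0).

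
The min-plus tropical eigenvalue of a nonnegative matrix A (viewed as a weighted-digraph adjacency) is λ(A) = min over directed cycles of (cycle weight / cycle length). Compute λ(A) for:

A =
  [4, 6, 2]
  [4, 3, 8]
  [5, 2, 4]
λ(A) = 8/3

Enumerate directed cycles and compute their means (weight / length). Sample:
  cycle 0 → 0: weight = 4, length = 1, mean = 4/1 ≈ 4.000
  cycle 1 → 1: weight = 3, length = 1, mean = 3/1 ≈ 3.000
  cycle 2 → 2: weight = 4, length = 1, mean = 4/1 ≈ 4.000
  cycle 0 → 1 → 0: weight = 10, length = 2, mean = 10/2 ≈ 5.000
  cycle 0 → 2 → 0: weight = 7, length = 2, mean = 7/2 ≈ 3.500
  cycle 1 → 0 → 1: weight = 10, length = 2, mean = 10/2 ≈ 5.000
Minimum mean = 2.667, attained e.g. along the cycle 0 → 2 → 1 → 0 with weight 8 and length 3. So λ(A) = 8/3 = 8/3.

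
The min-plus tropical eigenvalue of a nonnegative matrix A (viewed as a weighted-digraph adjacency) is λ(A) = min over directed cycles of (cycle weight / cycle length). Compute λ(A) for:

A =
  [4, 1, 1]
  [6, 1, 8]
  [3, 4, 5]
λ(A) = 1

Enumerate directed cycles and compute their means (weight / length). Sample:
  cycle 0 → 0: weight = 4, length = 1, mean = 4/1 ≈ 4.000
  cycle 1 → 1: weight = 1, length = 1, mean = 1/1 ≈ 1.000
  cycle 2 → 2: weight = 5, length = 1, mean = 5/1 ≈ 5.000
  cycle 0 → 1 → 0: weight = 7, length = 2, mean = 7/2 ≈ 3.500
  cycle 0 → 2 → 0: weight = 4, length = 2, mean = 4/2 ≈ 2.000
  cycle 1 → 0 → 1: weight = 7, length = 2, mean = 7/2 ≈ 3.500
Minimum mean = 1.000, attained e.g. along the cycle 1 → 1 with weight 1 and length 1. So λ(A) = 1/1 = 1.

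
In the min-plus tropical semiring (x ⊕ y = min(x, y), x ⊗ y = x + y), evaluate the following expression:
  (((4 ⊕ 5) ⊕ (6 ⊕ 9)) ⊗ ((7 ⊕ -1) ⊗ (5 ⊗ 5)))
(((4 ⊕ 5) ⊕ (6 ⊕ 9)) ⊗ ((7 ⊕ -1) ⊗ (5 ⊗ 5))) = 13

Expand innermost to outermost. Recall ⊕ takes the minimum of its arguments and ⊗ takes their sum. Working out the expression (((4 ⊕ 5) ⊕ (6 ⊕ 9)) ⊗ ((7 ⊕ -1) ⊗ (5 ⊗ 5))) gives 13.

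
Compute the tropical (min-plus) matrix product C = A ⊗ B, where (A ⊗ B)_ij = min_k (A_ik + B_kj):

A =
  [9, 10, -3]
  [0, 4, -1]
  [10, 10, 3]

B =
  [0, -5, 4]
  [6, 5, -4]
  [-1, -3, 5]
A ⊗ B =
  [-4, -6, 2]
  [-2, -5, 0]
  [2, 0, 6]

Apply the min-plus product entry-by-entry:
  C[0][0] = min over k of (A[0][0] + B[0][0] = 9 + 0 = 9, A[0][1] + B[1][0] = 10 + 6 = 16, A[0][2] + B[2][0] = -3 + -1 = -4) = -4 (attained at k = 2)
  C[0][1] = min over k of (A[0][0] + B[0][1] = 9 + -5 = 4, A[0][1] + B[1][1] = 10 + 5 = 15, A[0][2] + B[2][1] = -3 + -3 = -6) = -6 (attained at k = 2)
  C[0][2] = min over k of (A[0][0] + B[0][2] = 9 + 4 = 13, A[0][1] + B[1][2] = 10 + -4 = 6, A[0][2] + B[2][2] = -3 + 5 = 2) = 2 (attained at k = 2)
  C[1][0] = min over k of (A[1][0] + B[0][0] = 0 + 0 = 0, A[1][1] + B[1][0] = 4 + 6 = 10, A[1][2] + B[2][0] = -1 + -1 = -2) = -2 (attained at k = 2)
  C[1][1] = min over k of (A[1][0] + B[0][1] = 0 + -5 = -5, A[1][1] + B[1][1] = 4 + 5 = 9, A[1][2] + B[2][1] = -1 + -3 = -4) = -5 (attained at k = 0)
  C[1][2] = min over k of (A[1][0] + B[0][2] = 0 + 4 = 4, A[1][1] + B[1][2] = 4 + -4 = 0, A[1][2] + B[2][2] = -1 + 5 = 4) = 0 (attained at k = 1)
  C[2][0] = min over k of (A[2][0] + B[0][0] = 10 + 0 = 10, A[2][1] + B[1][0] = 10 + 6 = 16, A[2][2] + B[2][0] = 3 + -1 = 2) = 2 (attained at k = 2)
  C[2][1] = min over k of (A[2][0] + B[0][1] = 10 + -5 = 5, A[2][1] + B[1][1] = 10 + 5 = 15, A[2][2] + B[2][1] = 3 + -3 = 0) = 0 (attained at k = 2)
  C[2][2] = min over k of (A[2][0] + B[0][2] = 10 + 4 = 14, A[2][1] + B[1][2] = 10 + -4 = 6, A[2][2] + B[2][2] = 3 + 5 = 8) = 6 (attained at k = 1)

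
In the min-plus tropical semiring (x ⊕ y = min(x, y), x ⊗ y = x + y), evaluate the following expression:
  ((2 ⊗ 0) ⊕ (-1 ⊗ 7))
((2 ⊗ 0) ⊕ (-1 ⊗ 7)) = 2

Expand innermost to outermost. Recall ⊕ takes the minimum of its arguments and ⊗ takes their sum. Working out the expression ((2 ⊗ 0) ⊕ (-1 ⊗ 7)) gives 2.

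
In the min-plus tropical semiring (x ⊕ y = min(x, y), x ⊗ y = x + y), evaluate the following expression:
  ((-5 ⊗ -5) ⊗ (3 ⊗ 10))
((-5 ⊗ -5) ⊗ (3 ⊗ 10)) = 3

Expand innermost to outermost. Recall ⊕ takes the minimum of its arguments and ⊗ takes their sum. Working out the expression ((-5 ⊗ -5) ⊗ (3 ⊗ 10)) gives 3.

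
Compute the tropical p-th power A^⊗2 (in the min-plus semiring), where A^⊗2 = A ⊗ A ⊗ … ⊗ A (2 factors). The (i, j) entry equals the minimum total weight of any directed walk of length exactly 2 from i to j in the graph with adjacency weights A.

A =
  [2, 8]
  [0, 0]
A^⊗2 =
  [4, 8]
  [0, 0]

Each entry (A^⊗2)_ij equals the minimum over all length-2 walks i = v_0 → v_1 → … → v_2 = j of Σ_t A[v_t][v_{t+1}]. For example, for (i, j) = (0, 1) we minimise over 2 possible intermediate vertex sequences; the minimum is 8, attained along the walk 0 → 1 → 1.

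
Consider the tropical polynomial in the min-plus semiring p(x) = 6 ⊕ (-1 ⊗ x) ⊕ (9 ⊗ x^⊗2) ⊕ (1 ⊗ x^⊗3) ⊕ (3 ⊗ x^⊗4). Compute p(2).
p(2) = 1

A tropical monomial a ⊗ x^⊗i evaluates to a + i · x. Evaluating each term at x = 2:
  Term 0 contributes 6 + 0 · 2 = 6
  Term 1 contributes -1 + 1 · 2 = 1
  Term 2 contributes 9 + 2 · 2 = 13
  Term 3 contributes 1 + 3 · 2 = 7
  Term 4 contributes 3 + 4 · 2 = 11
p(2) = ⊕ of these = min[6, 1, 13, 7, 11] = 1.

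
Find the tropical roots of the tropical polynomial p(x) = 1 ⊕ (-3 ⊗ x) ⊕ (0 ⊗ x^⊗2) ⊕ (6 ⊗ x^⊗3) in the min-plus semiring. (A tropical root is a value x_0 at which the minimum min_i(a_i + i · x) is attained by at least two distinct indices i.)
Roots: {-6, -3, 4}

Each tropical root is a break point of the lower envelope of the lines y = a_i + i · x (there are 4 lines, with slopes 0, 1, ..., 3). Only the lines that attain the minimum somewhere contribute to roots; other lines are dominated. Here the surviving (envelope) indices are i = 3, i = 2, i = 1, i = 0.
Intersections between consecutive envelope lines give the roots: for adjacent envelope indices i < j the intersection is x = (a_i − a_j) / (j − i). Reading off the sorted break points: {-6, -3, 4}.
Verification: at each break x_0, at least two indices attain the minimum of min_i(a_i + i · x_0).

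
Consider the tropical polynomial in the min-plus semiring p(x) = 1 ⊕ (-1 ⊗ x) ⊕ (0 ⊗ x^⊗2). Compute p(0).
p(0) = -1

A tropical monomial a ⊗ x^⊗i evaluates to a + i · x. Evaluating each term at x = 0:
  Term 0 contributes 1 + 0 · 0 = 1
  Term 1 contributes -1 + 1 · 0 = -1
  Term 2 contributes 0 + 2 · 0 = 0
p(0) = ⊕ of these = min[1, -1, 0] = -1.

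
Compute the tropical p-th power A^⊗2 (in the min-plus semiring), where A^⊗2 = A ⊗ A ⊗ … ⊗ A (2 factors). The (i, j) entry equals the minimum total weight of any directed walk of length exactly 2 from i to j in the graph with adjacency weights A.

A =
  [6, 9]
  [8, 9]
A^⊗2 =
  [12, 15]
  [14, 17]

Each entry (A^⊗2)_ij equals the minimum over all length-2 walks i = v_0 → v_1 → … → v_2 = j of Σ_t A[v_t][v_{t+1}]. For example, for (i, j) = (0, 1) we minimise over 2 possible intermediate vertex sequences; the minimum is 15, attained along the walk 0 → 0 → 1.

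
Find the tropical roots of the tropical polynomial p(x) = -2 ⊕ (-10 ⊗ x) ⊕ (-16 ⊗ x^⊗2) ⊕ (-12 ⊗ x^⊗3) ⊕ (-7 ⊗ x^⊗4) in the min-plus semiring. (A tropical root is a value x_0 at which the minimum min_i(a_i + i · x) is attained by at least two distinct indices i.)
Roots: {-5, -4, 6, 8}

Each tropical root is a break point of the lower envelope of the lines y = a_i + i · x (there are 5 lines, with slopes 0, 1, ..., 4). Only the lines that attain the minimum somewhere contribute to roots; other lines are dominated. Here the surviving (envelope) indices are i = 4, i = 3, i = 2, i = 1, i = 0.
Intersections between consecutive envelope lines give the roots: for adjacent envelope indices i < j the intersection is x = (a_i − a_j) / (j − i). Reading off the sorted break points: {-5, -4, 6, 8}.
Verification: at each break x_0, at least two indices attain the minimum of min_i(a_i + i · x_0).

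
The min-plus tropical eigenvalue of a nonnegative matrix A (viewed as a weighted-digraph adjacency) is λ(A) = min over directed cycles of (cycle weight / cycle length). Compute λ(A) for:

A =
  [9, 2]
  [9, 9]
λ(A) = 11/2

Enumerate directed cycles and compute their means (weight / length). Sample:
  cycle 0 → 0: weight = 9, length = 1, mean = 9/1 ≈ 9.000
  cycle 1 → 1: weight = 9, length = 1, mean = 9/1 ≈ 9.000
  cycle 0 → 1 → 0: weight = 11, length = 2, mean = 11/2 ≈ 5.500
  cycle 1 → 0 → 1: weight = 11, length = 2, mean = 11/2 ≈ 5.500
Minimum mean = 5.500, attained e.g. along the cycle 0 → 1 → 0 with weight 11 and length 2. So λ(A) = 11/2 = 11/2.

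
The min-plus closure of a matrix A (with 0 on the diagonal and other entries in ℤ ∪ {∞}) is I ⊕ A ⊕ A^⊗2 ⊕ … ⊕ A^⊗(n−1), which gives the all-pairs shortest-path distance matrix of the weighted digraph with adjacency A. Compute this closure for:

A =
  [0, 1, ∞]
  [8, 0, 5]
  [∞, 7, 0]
Closure =
  [0, 1, 6]
  [8, 0, 5]
  [15, 7, 0]

This is the Floyd-Warshall all-pairs shortest-path computation. For each intermediate vertex k = 0, 1, …, 2, update dist[i][j] ← min(dist[i][j], dist[i][k] + dist[k][j]). The final matrix gives, for each (i, j), the minimum total weight of any directed path from i to j (possibly empty when i = j).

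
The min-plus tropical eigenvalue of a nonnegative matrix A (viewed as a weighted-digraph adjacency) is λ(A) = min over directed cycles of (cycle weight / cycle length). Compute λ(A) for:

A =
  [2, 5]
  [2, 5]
λ(A) = 2

Enumerate directed cycles and compute their means (weight / length). Sample:
  cycle 0 → 0: weight = 2, length = 1, mean = 2/1 ≈ 2.000
  cycle 1 → 1: weight = 5, length = 1, mean = 5/1 ≈ 5.000
  cycle 0 → 1 → 0: weight = 7, length = 2, mean = 7/2 ≈ 3.500
  cycle 1 → 0 → 1: weight = 7, length = 2, mean = 7/2 ≈ 3.500
Minimum mean = 2.000, attained e.g. along the cycle 0 → 0 with weight 2 and length 1. So λ(A) = 2/1 = 2.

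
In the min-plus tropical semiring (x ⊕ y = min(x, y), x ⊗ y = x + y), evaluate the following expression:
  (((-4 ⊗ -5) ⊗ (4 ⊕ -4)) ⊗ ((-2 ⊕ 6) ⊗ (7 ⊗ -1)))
(((-4 ⊗ -5) ⊗ (4 ⊕ -4)) ⊗ ((-2 ⊕ 6) ⊗ (7 ⊗ -1))) = -9

Expand innermost to outermost. Recall ⊕ takes the minimum of its arguments and ⊗ takes their sum. Working out the expression (((-4 ⊗ -5) ⊗ (4 ⊕ -4)) ⊗ ((-2 ⊕ 6) ⊗ (7 ⊗ -1))) gives -9.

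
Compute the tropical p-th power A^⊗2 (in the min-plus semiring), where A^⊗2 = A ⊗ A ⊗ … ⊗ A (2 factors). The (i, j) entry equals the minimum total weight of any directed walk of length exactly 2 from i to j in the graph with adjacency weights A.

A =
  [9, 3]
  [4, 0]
A^⊗2 =
  [7, 3]
  [4, 0]

Each entry (A^⊗2)_ij equals the minimum over all length-2 walks i = v_0 → v_1 → … → v_2 = j of Σ_t A[v_t][v_{t+1}]. For example, for (i, j) = (0, 1) we minimise over 2 possible intermediate vertex sequences; the minimum is 3, attained along the walk 0 → 1 → 1.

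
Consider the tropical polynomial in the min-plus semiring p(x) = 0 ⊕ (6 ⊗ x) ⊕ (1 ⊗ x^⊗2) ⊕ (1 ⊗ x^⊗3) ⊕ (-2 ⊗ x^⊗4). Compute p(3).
p(3) = 0

A tropical monomial a ⊗ x^⊗i evaluates to a + i · x. Evaluating each term at x = 3:
  Term 0 contributes 0 + 0 · 3 = 0
  Term 1 contributes 6 + 1 · 3 = 9
  Term 2 contributes 1 + 2 · 3 = 7
  Term 3 contributes 1 + 3 · 3 = 10
  Term 4 contributes -2 + 4 · 3 = 10
p(3) = ⊕ of these = min[0, 9, 7, 10, 10] = 0.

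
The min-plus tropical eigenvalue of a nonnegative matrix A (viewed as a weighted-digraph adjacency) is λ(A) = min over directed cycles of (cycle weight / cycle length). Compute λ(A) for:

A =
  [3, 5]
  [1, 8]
λ(A) = 3

Enumerate directed cycles and compute their means (weight / length). Sample:
  cycle 0 → 0: weight = 3, length = 1, mean = 3/1 ≈ 3.000
  cycle 1 → 1: weight = 8, length = 1, mean = 8/1 ≈ 8.000
  cycle 0 → 1 → 0: weight = 6, length = 2, mean = 6/2 ≈ 3.000
  cycle 1 → 0 → 1: weight = 6, length = 2, mean = 6/2 ≈ 3.000
Minimum mean = 3.000, attained e.g. along the cycle 0 → 0 with weight 3 and length 1. So λ(A) = 3/1 = 3.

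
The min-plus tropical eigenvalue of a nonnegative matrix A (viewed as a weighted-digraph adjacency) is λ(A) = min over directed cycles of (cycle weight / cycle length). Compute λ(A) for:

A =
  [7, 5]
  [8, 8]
λ(A) = 13/2

Enumerate directed cycles and compute their means (weight / length). Sample:
  cycle 0 → 0: weight = 7, length = 1, mean = 7/1 ≈ 7.000
  cycle 1 → 1: weight = 8, length = 1, mean = 8/1 ≈ 8.000
  cycle 0 → 1 → 0: weight = 13, length = 2, mean = 13/2 ≈ 6.500
  cycle 1 → 0 → 1: weight = 13, length = 2, mean = 13/2 ≈ 6.500
Minimum mean = 6.500, attained e.g. along the cycle 0 → 1 → 0 with weight 13 and length 2. So λ(A) = 13/2 = 13/2.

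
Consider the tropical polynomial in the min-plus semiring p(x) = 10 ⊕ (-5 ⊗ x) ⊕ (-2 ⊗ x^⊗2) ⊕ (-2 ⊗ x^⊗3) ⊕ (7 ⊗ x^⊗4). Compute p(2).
p(2) = -3

A tropical monomial a ⊗ x^⊗i evaluates to a + i · x. Evaluating each term at x = 2:
  Term 0 contributes 10 + 0 · 2 = 10
  Term 1 contributes -5 + 1 · 2 = -3
  Term 2 contributes -2 + 2 · 2 = 2
  Term 3 contributes -2 + 3 · 2 = 4
  Term 4 contributes 7 + 4 · 2 = 15
p(2) = ⊕ of these = min[10, -3, 2, 4, 15] = -3.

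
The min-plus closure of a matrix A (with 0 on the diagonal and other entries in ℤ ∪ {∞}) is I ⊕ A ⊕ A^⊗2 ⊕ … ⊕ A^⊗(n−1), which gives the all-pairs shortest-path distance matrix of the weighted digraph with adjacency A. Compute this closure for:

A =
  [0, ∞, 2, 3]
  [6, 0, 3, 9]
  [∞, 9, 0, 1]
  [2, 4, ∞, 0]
Closure =
  [0, 7, 2, 3]
  [6, 0, 3, 4]
  [3, 5, 0, 1]
  [2, 4, 4, 0]

This is the Floyd-Warshall all-pairs shortest-path computation. For each intermediate vertex k = 0, 1, …, 3, update dist[i][j] ← min(dist[i][j], dist[i][k] + dist[k][j]). The final matrix gives, for each (i, j), the minimum total weight of any directed path from i to j (possibly empty when i = j).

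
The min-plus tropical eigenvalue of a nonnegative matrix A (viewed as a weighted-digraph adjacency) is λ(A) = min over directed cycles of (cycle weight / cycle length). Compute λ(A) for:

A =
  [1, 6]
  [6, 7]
λ(A) = 1

Enumerate directed cycles and compute their means (weight / length). Sample:
  cycle 0 → 0: weight = 1, length = 1, mean = 1/1 ≈ 1.000
  cycle 1 → 1: weight = 7, length = 1, mean = 7/1 ≈ 7.000
  cycle 0 → 1 → 0: weight = 12, length = 2, mean = 12/2 ≈ 6.000
  cycle 1 → 0 → 1: weight = 12, length = 2, mean = 12/2 ≈ 6.000
Minimum mean = 1.000, attained e.g. along the cycle 0 → 0 with weight 1 and length 1. So λ(A) = 1/1 = 1.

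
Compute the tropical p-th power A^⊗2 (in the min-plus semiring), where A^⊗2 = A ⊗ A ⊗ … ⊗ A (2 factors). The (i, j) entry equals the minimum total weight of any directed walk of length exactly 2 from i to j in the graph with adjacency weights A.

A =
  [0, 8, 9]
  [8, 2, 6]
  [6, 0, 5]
A^⊗2 =
  [0, 8, 9]
  [8, 4, 8]
  [6, 2, 6]

Each entry (A^⊗2)_ij equals the minimum over all length-2 walks i = v_0 → v_1 → … → v_2 = j of Σ_t A[v_t][v_{t+1}]. For example, for (i, j) = (0, 2) we minimise over 3 possible intermediate vertex sequences; the minimum is 9, attained along the walk 0 → 0 → 2.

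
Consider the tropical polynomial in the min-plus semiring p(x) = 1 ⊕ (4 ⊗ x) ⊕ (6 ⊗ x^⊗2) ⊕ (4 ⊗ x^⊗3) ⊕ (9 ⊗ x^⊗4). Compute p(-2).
p(-2) = -2

A tropical monomial a ⊗ x^⊗i evaluates to a + i · x. Evaluating each term at x = -2:
  Term 0 contributes 1 + 0 · -2 = 1
  Term 1 contributes 4 + 1 · -2 = 2
  Term 2 contributes 6 + 2 · -2 = 2
  Term 3 contributes 4 + 3 · -2 = -2
  Term 4 contributes 9 + 4 · -2 = 1
p(-2) = ⊕ of these = min[1, 2, 2, -2, 1] = -2.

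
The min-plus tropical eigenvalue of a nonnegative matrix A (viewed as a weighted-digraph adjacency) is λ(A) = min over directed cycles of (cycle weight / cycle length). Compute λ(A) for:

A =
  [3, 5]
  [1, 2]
λ(A) = 2

Enumerate directed cycles and compute their means (weight / length). Sample:
  cycle 0 → 0: weight = 3, length = 1, mean = 3/1 ≈ 3.000
  cycle 1 → 1: weight = 2, length = 1, mean = 2/1 ≈ 2.000
  cycle 0 → 1 → 0: weight = 6, length = 2, mean = 6/2 ≈ 3.000
  cycle 1 → 0 → 1: weight = 6, length = 2, mean = 6/2 ≈ 3.000
Minimum mean = 2.000, attained e.g. along the cycle 1 → 1 with weight 2 and length 1. So λ(A) = 2/1 = 2.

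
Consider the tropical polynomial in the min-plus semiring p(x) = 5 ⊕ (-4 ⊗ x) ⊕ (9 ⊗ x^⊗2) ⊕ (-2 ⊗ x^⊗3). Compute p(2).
p(2) = -2

A tropical monomial a ⊗ x^⊗i evaluates to a + i · x. Evaluating each term at x = 2:
  Term 0 contributes 5 + 0 · 2 = 5
  Term 1 contributes -4 + 1 · 2 = -2
  Term 2 contributes 9 + 2 · 2 = 13
  Term 3 contributes -2 + 3 · 2 = 4
p(2) = ⊕ of these = min[5, -2, 13, 4] = -2.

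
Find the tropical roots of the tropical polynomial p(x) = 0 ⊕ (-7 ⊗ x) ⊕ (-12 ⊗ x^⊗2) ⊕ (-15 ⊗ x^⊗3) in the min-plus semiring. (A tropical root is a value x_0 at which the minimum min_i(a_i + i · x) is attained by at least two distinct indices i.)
Roots: {3, 5, 7}

Each tropical root is a break point of the lower envelope of the lines y = a_i + i · x (there are 4 lines, with slopes 0, 1, ..., 3). Only the lines that attain the minimum somewhere contribute to roots; other lines are dominated. Here the surviving (envelope) indices are i = 3, i = 2, i = 1, i = 0.
Intersections between consecutive envelope lines give the roots: for adjacent envelope indices i < j the intersection is x = (a_i − a_j) / (j − i). Reading off the sorted break points: {3, 5, 7}.
Verification: at each break x_0, at least two indices attain the minimum of min_i(a_i + i · x_0).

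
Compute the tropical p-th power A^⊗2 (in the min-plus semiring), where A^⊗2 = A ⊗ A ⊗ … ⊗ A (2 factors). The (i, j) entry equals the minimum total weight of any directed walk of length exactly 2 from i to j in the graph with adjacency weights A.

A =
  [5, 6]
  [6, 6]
A^⊗2 =
  [10, 11]
  [11, 12]

Each entry (A^⊗2)_ij equals the minimum over all length-2 walks i = v_0 → v_1 → … → v_2 = j of Σ_t A[v_t][v_{t+1}]. For example, for (i, j) = (0, 1) we minimise over 2 possible intermediate vertex sequences; the minimum is 11, attained along the walk 0 → 0 → 1.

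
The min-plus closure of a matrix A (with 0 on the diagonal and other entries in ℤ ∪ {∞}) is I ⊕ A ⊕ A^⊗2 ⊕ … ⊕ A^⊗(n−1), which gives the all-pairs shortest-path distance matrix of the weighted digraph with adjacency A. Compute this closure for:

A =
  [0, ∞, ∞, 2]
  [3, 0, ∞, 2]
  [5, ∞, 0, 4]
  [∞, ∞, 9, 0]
Closure =
  [0, ∞, 11, 2]
  [3, 0, 11, 2]
  [5, ∞, 0, 4]
  [14, ∞, 9, 0]

This is the Floyd-Warshall all-pairs shortest-path computation. For each intermediate vertex k = 0, 1, …, 3, update dist[i][j] ← min(dist[i][j], dist[i][k] + dist[k][j]). The final matrix gives, for each (i, j), the minimum total weight of any directed path from i to j (possibly empty when i = j).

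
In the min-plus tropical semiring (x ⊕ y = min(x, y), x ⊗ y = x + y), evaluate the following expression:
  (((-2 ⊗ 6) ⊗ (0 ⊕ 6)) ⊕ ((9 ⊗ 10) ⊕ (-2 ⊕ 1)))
(((-2 ⊗ 6) ⊗ (0 ⊕ 6)) ⊕ ((9 ⊗ 10) ⊕ (-2 ⊕ 1))) = -2

Expand innermost to outermost. Recall ⊕ takes the minimum of its arguments and ⊗ takes their sum. Working out the expression (((-2 ⊗ 6) ⊗ (0 ⊕ 6)) ⊕ ((9 ⊗ 10) ⊕ (-2 ⊕ 1))) gives -2.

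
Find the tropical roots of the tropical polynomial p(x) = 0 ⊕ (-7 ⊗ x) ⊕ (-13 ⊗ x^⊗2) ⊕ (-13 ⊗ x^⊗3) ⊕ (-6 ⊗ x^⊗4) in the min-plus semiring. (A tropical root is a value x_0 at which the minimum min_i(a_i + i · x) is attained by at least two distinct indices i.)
Roots: {-7, 0, 6, 7}

Each tropical root is a break point of the lower envelope of the lines y = a_i + i · x (there are 5 lines, with slopes 0, 1, ..., 4). Only the lines that attain the minimum somewhere contribute to roots; other lines are dominated. Here the surviving (envelope) indices are i = 4, i = 3, i = 2, i = 1, i = 0.
Intersections between consecutive envelope lines give the roots: for adjacent envelope indices i < j the intersection is x = (a_i − a_j) / (j − i). Reading off the sorted break points: {-7, 0, 6, 7}.
Verification: at each break x_0, at least two indices attain the minimum of min_i(a_i + i · x_0).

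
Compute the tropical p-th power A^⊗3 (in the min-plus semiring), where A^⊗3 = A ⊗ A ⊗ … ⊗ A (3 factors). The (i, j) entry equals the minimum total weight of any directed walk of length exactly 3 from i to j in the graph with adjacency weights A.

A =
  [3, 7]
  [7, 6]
A^⊗3 =
  [9, 13]
  [13, 17]

Each entry (A^⊗3)_ij equals the minimum over all length-3 walks i = v_0 → v_1 → … → v_3 = j of Σ_t A[v_t][v_{t+1}]. For example, for (i, j) = (0, 1) we minimise over 4 possible intermediate vertex sequences; the minimum is 13, attained along the walk 0 → 0 → 0 → 1.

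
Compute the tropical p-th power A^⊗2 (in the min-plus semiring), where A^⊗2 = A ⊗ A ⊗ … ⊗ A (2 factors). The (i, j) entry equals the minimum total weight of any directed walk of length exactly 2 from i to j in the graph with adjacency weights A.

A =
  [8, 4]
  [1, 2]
A^⊗2 =
  [5, 6]
  [3, 4]

Each entry (A^⊗2)_ij equals the minimum over all length-2 walks i = v_0 → v_1 → … → v_2 = j of Σ_t A[v_t][v_{t+1}]. For example, for (i, j) = (0, 1) we minimise over 2 possible intermediate vertex sequences; the minimum is 6, attained along the walk 0 → 1 → 1.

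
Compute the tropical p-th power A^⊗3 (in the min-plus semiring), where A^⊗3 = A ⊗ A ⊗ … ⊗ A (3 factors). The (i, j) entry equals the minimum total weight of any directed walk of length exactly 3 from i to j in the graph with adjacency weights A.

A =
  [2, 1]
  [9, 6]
A^⊗3 =
  [6, 5]
  [13, 12]

Each entry (A^⊗3)_ij equals the minimum over all length-3 walks i = v_0 → v_1 → … → v_3 = j of Σ_t A[v_t][v_{t+1}]. For example, for (i, j) = (0, 1) we minimise over 4 possible intermediate vertex sequences; the minimum is 5, attained along the walk 0 → 0 → 0 → 1.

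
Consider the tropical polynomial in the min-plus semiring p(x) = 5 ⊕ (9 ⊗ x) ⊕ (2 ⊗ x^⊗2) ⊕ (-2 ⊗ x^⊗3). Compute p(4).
p(4) = 5

A tropical monomial a ⊗ x^⊗i evaluates to a + i · x. Evaluating each term at x = 4:
  Term 0 contributes 5 + 0 · 4 = 5
  Term 1 contributes 9 + 1 · 4 = 13
  Term 2 contributes 2 + 2 · 4 = 10
  Term 3 contributes -2 + 3 · 4 = 10
p(4) = ⊕ of these = min[5, 13, 10, 10] = 5.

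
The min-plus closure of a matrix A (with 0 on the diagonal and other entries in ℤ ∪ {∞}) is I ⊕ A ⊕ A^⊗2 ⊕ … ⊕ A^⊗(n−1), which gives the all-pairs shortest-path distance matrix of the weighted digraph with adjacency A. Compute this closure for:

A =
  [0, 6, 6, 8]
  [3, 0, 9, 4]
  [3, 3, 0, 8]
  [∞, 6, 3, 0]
Closure =
  [0, 6, 6, 8]
  [3, 0, 7, 4]
  [3, 3, 0, 7]
  [6, 6, 3, 0]

This is the Floyd-Warshall all-pairs shortest-path computation. For each intermediate vertex k = 0, 1, …, 3, update dist[i][j] ← min(dist[i][j], dist[i][k] + dist[k][j]). The final matrix gives, for each (i, j), the minimum total weight of any directed path from i to j (possibly empty when i = j).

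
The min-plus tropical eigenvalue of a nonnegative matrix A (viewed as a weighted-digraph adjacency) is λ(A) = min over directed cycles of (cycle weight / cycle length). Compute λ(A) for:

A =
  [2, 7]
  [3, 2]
λ(A) = 2

Enumerate directed cycles and compute their means (weight / length). Sample:
  cycle 0 → 0: weight = 2, length = 1, mean = 2/1 ≈ 2.000
  cycle 1 → 1: weight = 2, length = 1, mean = 2/1 ≈ 2.000
  cycle 0 → 1 → 0: weight = 10, length = 2, mean = 10/2 ≈ 5.000
  cycle 1 → 0 → 1: weight = 10, length = 2, mean = 10/2 ≈ 5.000
Minimum mean = 2.000, attained e.g. along the cycle 0 → 0 with weight 2 and length 1. So λ(A) = 2/1 = 2.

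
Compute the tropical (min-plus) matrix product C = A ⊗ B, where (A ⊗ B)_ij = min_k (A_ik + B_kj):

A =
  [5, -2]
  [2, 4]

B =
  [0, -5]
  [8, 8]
A ⊗ B =
  [5, 0]
  [2, -3]

Apply the min-plus product entry-by-entry:
  C[0][0] = min over k of (A[0][0] + B[0][0] = 5 + 0 = 5, A[0][1] + B[1][0] = -2 + 8 = 6) = 5 (attained at k = 0)
  C[0][1] = min over k of (A[0][0] + B[0][1] = 5 + -5 = 0, A[0][1] + B[1][1] = -2 + 8 = 6) = 0 (attained at k = 0)
  C[1][0] = min over k of (A[1][0] + B[0][0] = 2 + 0 = 2, A[1][1] + B[1][0] = 4 + 8 = 12) = 2 (attained at k = 0)
  C[1][1] = min over k of (A[1][0] + B[0][1] = 2 + -5 = -3, A[1][1] + B[1][1] = 4 + 8 = 12) = -3 (attained at k = 0)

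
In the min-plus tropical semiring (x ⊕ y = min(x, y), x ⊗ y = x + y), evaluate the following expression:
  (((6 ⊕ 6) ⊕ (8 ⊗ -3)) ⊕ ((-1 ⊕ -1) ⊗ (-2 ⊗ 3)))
(((6 ⊕ 6) ⊕ (8 ⊗ -3)) ⊕ ((-1 ⊕ -1) ⊗ (-2 ⊗ 3))) = 0

Expand innermost to outermost. Recall ⊕ takes the minimum of its arguments and ⊗ takes their sum. Working out the expression (((6 ⊕ 6) ⊕ (8 ⊗ -3)) ⊕ ((-1 ⊕ -1) ⊗ (-2 ⊗ 3))) gives 0.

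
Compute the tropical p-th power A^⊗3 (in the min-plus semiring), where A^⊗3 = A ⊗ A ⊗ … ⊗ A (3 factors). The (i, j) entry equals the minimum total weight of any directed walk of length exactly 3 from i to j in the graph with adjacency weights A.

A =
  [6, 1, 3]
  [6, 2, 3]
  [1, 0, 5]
A^⊗3 =
  [5, 4, 6]
  [6, 5, 6]
  [4, 3, 5]

Each entry (A^⊗3)_ij equals the minimum over all length-3 walks i = v_0 → v_1 → … → v_3 = j of Σ_t A[v_t][v_{t+1}]. For example, for (i, j) = (0, 2) we minimise over 9 possible intermediate vertex sequences; the minimum is 6, attained along the walk 0 → 1 → 1 → 2.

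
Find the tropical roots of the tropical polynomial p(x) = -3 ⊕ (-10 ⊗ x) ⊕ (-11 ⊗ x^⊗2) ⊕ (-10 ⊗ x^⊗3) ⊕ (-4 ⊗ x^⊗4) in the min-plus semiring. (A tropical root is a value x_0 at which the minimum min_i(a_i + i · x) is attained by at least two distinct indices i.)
Roots: {-6, -1, 1, 7}

Each tropical root is a break point of the lower envelope of the lines y = a_i + i · x (there are 5 lines, with slopes 0, 1, ..., 4). Only the lines that attain the minimum somewhere contribute to roots; other lines are dominated. Here the surviving (envelope) indices are i = 4, i = 3, i = 2, i = 1, i = 0.
Intersections between consecutive envelope lines give the roots: for adjacent envelope indices i < j the intersection is x = (a_i − a_j) / (j − i). Reading off the sorted break points: {-6, -1, 1, 7}.
Verification: at each break x_0, at least two indices attain the minimum of min_i(a_i + i · x_0).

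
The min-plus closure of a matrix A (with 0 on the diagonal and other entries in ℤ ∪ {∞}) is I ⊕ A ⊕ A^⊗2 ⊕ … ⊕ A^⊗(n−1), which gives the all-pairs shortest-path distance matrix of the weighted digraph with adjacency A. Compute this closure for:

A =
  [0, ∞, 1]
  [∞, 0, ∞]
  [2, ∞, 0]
Closure =
  [0, ∞, 1]
  [∞, 0, ∞]
  [2, ∞, 0]

This is the Floyd-Warshall all-pairs shortest-path computation. For each intermediate vertex k = 0, 1, …, 2, update dist[i][j] ← min(dist[i][j], dist[i][k] + dist[k][j]). The final matrix gives, for each (i, j), the minimum total weight of any directed path from i to j (possibly empty when i = j).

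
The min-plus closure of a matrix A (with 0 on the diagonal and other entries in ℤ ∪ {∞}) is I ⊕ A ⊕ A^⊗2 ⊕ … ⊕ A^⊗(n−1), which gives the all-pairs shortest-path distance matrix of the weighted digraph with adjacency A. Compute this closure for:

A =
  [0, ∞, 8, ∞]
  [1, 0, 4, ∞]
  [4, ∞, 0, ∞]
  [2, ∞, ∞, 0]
Closure =
  [0, ∞, 8, ∞]
  [1, 0, 4, ∞]
  [4, ∞, 0, ∞]
  [2, ∞, 10, 0]

This is the Floyd-Warshall all-pairs shortest-path computation. For each intermediate vertex k = 0, 1, …, 3, update dist[i][j] ← min(dist[i][j], dist[i][k] + dist[k][j]). The final matrix gives, for each (i, j), the minimum total weight of any directed path from i to j (possibly empty when i = j).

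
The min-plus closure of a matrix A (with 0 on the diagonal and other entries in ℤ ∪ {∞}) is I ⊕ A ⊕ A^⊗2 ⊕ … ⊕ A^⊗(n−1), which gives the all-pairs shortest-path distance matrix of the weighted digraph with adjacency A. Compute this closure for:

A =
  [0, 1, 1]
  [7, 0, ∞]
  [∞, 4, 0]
Closure =
  [0, 1, 1]
  [7, 0, 8]
  [11, 4, 0]

This is the Floyd-Warshall all-pairs shortest-path computation. For each intermediate vertex k = 0, 1, …, 2, update dist[i][j] ← min(dist[i][j], dist[i][k] + dist[k][j]). The final matrix gives, for each (i, j), the minimum total weight of any directed path from i to j (possibly empty when i = j).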